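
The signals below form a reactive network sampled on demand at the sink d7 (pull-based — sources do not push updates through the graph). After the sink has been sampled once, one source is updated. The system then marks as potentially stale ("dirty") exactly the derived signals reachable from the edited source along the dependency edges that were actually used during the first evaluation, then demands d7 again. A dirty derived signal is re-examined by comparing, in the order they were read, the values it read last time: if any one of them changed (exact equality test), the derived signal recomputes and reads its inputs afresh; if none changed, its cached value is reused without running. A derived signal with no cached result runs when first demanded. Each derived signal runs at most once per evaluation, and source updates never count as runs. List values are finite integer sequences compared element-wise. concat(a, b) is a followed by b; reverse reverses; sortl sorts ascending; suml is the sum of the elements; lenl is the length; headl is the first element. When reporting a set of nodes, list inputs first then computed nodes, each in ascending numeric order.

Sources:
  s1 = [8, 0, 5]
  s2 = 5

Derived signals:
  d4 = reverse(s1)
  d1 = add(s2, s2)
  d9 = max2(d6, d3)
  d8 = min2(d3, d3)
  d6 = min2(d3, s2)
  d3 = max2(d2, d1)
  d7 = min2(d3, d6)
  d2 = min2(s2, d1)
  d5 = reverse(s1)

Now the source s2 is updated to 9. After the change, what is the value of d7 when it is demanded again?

d7 now evaluates to 9.

Initial pass — values computed on the first demand:
  d1 = add(5, 5) = 10
  d2 = min2(5, 10) = 5
  d3 = max2(5, 10) = 10
  d6 = min2(10, 5) = 5
  d7 = min2(10, 5) = 5

Second demand — change propagation:
  d1: re-runs because s2 5->9; s2 5->9; new result 18.
  d2: re-runs because s2 5->9; d1 10->18; new result 9.
  d3: re-runs because d2 5->9; d1 10->18; new result 18.
  d6: re-runs because d3 10->18; s2 5->9; new result 9.
  d7: re-runs because d3 10->18; d6 5->9; new result 9.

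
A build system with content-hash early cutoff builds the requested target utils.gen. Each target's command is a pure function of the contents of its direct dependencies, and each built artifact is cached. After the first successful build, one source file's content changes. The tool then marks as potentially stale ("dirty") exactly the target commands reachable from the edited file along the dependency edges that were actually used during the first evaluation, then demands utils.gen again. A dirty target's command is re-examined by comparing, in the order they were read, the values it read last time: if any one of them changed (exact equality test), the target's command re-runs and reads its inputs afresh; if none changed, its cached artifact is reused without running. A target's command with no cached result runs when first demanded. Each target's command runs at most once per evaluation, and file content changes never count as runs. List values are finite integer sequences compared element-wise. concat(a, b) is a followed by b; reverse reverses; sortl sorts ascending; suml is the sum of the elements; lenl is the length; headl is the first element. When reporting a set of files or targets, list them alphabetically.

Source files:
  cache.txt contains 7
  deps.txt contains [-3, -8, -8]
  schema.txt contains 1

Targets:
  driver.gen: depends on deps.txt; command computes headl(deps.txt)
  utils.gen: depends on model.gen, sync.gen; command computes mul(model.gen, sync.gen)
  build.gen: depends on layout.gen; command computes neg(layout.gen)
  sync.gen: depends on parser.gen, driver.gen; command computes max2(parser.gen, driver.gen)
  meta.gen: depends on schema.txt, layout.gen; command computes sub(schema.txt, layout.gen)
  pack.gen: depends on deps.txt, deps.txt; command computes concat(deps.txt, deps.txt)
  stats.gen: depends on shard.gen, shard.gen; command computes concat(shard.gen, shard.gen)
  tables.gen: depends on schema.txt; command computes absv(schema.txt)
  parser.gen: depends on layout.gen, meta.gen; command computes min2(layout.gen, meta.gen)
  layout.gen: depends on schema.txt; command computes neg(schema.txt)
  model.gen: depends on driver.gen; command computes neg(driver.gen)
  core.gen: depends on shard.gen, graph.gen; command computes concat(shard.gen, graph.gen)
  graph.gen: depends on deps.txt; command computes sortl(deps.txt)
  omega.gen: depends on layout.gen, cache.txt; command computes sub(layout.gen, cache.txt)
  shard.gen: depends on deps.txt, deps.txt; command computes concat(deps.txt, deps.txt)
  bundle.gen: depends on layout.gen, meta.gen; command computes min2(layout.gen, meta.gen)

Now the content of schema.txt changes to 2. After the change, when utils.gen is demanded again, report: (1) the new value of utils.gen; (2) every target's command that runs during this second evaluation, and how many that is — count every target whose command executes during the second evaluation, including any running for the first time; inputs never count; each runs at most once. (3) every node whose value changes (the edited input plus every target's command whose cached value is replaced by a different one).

New value of utils.gen: -6.
Target commands that run: layout.gen, meta.gen, parser.gen, sync.gen, utils.gen — 5 in total.
Values that change: layout.gen, meta.gen, parser.gen, schema.txt, sync.gen, utils.gen.

First evaluation (everything demanded from the output):
  driver.gen = headl([-3, -8, -8]) = -3
  layout.gen = neg(1) = -1
  meta.gen = sub(1, -1) = 2
  model.gen = neg(-3) = 3
  parser.gen = min2(-1, 2) = -1
  sync.gen = max2(-1, -3) = -1
  utils.gen = mul(3, -1) = -3

Propagation after the edit:
  layout.gen: runs — schema.txt 1->2; result -2.
  meta.gen: runs — schema.txt 1->2; layout.gen -1->-2; result 4.
  parser.gen: runs — layout.gen -1->-2; meta.gen 2->4; result -2.
  sync.gen: runs — parser.gen -1->-2; result -2.
  utils.gen: runs — sync.gen -1->-2; result -6.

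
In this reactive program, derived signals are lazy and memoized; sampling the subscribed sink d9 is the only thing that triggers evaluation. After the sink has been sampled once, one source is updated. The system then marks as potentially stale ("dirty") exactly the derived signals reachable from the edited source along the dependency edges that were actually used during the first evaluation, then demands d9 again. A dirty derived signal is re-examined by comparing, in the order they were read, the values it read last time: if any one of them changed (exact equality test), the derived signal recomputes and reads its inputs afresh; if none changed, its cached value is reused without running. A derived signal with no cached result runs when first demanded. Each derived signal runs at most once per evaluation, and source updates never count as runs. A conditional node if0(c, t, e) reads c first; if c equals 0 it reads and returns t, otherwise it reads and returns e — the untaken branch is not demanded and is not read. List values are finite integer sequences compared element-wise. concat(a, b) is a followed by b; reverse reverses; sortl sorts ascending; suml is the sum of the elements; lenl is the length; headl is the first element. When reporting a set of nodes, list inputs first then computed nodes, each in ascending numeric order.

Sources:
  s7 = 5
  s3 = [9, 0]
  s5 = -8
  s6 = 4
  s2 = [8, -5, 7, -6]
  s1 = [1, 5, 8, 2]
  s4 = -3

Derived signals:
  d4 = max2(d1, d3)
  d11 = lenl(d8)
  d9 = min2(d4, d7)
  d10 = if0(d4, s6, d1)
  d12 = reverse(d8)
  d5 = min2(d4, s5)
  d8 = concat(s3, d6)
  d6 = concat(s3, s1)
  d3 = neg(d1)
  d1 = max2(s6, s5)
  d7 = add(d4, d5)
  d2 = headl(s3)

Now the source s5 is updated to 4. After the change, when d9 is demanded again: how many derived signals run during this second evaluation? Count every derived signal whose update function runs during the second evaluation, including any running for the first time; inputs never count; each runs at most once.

4 derived signals run: d1, d5, d7, d9.
Note where the cutoff bites: d3 is checked, finds nothing changed, and keeps its cache.

First demand of the output computes:
  d1 = max2(4, -8) = 4
  d3 = neg(4) = -4
  d4 = max2(4, -4) = 4
  d5 = min2(4, -8) = -8
  d7 = add(4, -8) = -4
  d9 = min2(4, -4) = -4

After the edit, cleaning proceeds:
  d1: a read changed (s5 -8->4) — executes, giving 4 — identical to its old value.
  d3: dirty, but its reads are unchanged (d1 unchanged); cached -4 stands.
  d4: dirty, but its reads are unchanged (d1 unchanged, d3 unchanged); cached 4 stands.
  d5: a read changed (s5 -8->4) — executes, giving 4.
  d7: a read changed (d5 -8->4) — executes, giving 8.
  d9: a read changed (d7 -4->8) — executes, giving 4.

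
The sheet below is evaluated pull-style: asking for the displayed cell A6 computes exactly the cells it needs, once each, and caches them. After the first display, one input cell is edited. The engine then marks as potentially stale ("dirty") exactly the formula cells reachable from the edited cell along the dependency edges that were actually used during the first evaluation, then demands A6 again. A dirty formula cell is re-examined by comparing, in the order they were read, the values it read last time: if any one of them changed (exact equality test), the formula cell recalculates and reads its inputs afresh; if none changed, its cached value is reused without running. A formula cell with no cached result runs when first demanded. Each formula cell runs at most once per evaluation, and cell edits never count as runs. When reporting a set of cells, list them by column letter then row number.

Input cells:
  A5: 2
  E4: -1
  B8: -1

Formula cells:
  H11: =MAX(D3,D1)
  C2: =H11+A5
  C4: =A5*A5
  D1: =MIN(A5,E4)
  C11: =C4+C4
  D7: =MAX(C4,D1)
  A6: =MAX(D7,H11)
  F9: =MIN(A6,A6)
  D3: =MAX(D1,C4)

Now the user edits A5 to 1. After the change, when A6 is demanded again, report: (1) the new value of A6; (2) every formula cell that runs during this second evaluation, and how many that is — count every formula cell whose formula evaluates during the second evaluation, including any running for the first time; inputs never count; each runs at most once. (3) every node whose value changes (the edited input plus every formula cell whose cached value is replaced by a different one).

First demand of the output computes:
  C4 = 2 * 2 = 4
  D1 = MIN(2, -1) = -1
  D3 = MAX(-1, 4) = 4
  D7 = MAX(4, -1) = 4
  H11 = MAX(4, -1) = 4
  A6 = MAX(4, 4) = 4

After the edit, cleaning proceeds:
  C4: a read changed (A5 2->1; A5 2->1) — executes, giving 1.
  D1: a read changed (A5 2->1) — executes, giving -1 — identical to its old value.
  D3: a read changed (C4 4->1) — executes, giving 1.
  D7: a read changed (C4 4->1) — executes, giving 1.
  H11: a read changed (D3 4->1) — executes, giving 1.
  A6: a read changed (D7 4->1; H11 4->1) — executes, giving 1.

Demanding A6 again yields 1.
6 formula cells run: A6, C4, D1, D3, D7, H11.
The nodes whose values change: A5, A6, C4, D3, D7, H11.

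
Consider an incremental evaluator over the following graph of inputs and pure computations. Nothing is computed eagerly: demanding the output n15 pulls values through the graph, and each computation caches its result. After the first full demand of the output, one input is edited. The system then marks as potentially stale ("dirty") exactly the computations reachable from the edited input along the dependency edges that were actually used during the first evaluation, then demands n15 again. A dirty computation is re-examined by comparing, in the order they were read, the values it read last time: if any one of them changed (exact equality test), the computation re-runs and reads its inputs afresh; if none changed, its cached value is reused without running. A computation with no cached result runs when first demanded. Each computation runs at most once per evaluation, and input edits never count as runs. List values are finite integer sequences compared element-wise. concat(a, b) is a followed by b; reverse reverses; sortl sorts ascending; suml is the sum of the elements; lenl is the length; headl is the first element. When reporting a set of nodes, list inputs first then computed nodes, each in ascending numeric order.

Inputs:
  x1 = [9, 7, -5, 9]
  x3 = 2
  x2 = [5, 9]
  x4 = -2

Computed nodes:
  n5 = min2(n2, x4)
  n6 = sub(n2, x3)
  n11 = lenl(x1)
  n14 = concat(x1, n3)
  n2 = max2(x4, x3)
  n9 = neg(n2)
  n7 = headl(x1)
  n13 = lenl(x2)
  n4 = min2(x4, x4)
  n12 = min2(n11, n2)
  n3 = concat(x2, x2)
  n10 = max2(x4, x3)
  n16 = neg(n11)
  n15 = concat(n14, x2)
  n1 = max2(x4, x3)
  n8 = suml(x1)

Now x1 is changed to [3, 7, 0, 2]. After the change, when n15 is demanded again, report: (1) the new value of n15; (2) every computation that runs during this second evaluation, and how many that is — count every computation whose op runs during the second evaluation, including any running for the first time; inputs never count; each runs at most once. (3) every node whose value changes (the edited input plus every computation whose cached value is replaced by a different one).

Initial pass — values computed on the first demand:
  n3 = concat([5, 9], [5, 9]) = [5, 9, 5, 9]
  n14 = concat([9, 7, -5, 9], [5, 9, 5, 9]) = [9, 7, -5, 9, 5, 9, 5, 9]
  n15 = concat([9, 7, -5, 9, 5, 9, 5, 9], [5, 9]) = [9, 7, -5, 9, 5, 9, 5, 9, 5, 9]

Second demand — change propagation:
  n14: re-runs because x1 [9, 7, -5, 9]->[3, 7, 0, 2]; new result [3, 7, 0, 2, 5, 9, 5, 9].
  n15: re-runs because n14 [9, 7, -5, 9, 5, 9, 5, 9]->[3, 7, 0, 2, 5, 9, 5, 9]; new result [3, 7, 0, 2, 5, 9, 5, 9, 5, 9].

n15 now evaluates to [3, 7, 0, 2, 5, 9, 5, 9, 5, 9].
Run set: n14, n15 (2 run).
Changed values: x1, n14, n15.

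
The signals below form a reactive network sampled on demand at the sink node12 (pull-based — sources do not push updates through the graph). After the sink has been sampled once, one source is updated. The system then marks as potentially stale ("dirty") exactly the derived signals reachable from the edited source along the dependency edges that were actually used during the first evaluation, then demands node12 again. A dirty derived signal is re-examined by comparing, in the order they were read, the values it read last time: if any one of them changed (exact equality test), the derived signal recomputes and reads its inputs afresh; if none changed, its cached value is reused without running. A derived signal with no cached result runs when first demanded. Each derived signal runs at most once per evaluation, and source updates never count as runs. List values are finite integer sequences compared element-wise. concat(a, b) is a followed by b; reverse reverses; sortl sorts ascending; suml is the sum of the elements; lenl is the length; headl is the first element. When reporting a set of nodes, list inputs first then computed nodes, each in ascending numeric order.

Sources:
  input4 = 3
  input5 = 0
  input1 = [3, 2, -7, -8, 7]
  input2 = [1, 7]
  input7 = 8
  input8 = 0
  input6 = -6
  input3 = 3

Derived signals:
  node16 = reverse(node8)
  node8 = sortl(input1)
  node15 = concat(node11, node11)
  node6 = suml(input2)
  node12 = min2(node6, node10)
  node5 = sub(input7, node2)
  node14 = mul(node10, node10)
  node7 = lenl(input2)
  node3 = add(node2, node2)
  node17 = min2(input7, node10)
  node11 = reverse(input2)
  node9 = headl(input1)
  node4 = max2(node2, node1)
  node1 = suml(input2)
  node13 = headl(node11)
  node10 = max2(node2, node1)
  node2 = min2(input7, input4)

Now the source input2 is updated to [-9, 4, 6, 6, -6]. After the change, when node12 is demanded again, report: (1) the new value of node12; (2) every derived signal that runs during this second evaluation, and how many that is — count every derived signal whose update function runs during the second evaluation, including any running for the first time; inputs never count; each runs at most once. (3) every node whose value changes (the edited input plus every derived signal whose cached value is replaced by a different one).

node12 now evaluates to 1.
Run set: node1, node6, node10, node12 (4 run).
Changed values: input2, node1, node6, node10, node12.

Initial pass — values computed on the first demand:
  node1 = suml([1, 7]) = 8
  node2 = min2(8, 3) = 3
  node6 = suml([1, 7]) = 8
  node10 = max2(3, 8) = 8
  node12 = min2(8, 8) = 8

Second demand — change propagation:
  node1: re-runs because input2 [1, 7]->[-9, 4, 6, 6, -6]; new result 1.
  node6: re-runs because input2 [1, 7]->[-9, 4, 6, 6, -6]; new result 1.
  node10: re-runs because node1 8->1; new result 3.
  node12: re-runs because node6 8->1; node10 8->3; new result 1.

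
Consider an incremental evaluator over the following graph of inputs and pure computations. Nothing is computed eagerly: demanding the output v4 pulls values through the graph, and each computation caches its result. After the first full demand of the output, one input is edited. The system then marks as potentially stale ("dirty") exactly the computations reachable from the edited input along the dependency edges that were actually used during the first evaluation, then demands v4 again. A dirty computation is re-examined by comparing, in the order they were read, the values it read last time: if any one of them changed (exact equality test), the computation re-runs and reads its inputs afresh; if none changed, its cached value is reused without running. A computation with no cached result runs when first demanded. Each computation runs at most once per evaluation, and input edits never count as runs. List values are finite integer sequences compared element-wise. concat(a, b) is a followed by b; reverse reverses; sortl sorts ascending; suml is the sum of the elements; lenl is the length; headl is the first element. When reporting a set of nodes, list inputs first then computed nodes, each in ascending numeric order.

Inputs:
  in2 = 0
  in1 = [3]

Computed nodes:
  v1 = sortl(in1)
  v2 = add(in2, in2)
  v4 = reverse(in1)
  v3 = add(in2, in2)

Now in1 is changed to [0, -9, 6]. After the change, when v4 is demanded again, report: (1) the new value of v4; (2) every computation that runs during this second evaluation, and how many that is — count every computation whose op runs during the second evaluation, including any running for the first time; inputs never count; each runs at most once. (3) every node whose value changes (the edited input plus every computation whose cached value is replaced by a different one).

v4 now evaluates to [6, -9, 0].
Run set: v4 (1 run).
Changed values: in1, v4.

Initial pass — values computed on the first demand:
  v4 = reverse([3]) = [3]

Second demand — change propagation:
  v4: re-runs because in1 [3]->[0, -9, 6]; new result [6, -9, 0].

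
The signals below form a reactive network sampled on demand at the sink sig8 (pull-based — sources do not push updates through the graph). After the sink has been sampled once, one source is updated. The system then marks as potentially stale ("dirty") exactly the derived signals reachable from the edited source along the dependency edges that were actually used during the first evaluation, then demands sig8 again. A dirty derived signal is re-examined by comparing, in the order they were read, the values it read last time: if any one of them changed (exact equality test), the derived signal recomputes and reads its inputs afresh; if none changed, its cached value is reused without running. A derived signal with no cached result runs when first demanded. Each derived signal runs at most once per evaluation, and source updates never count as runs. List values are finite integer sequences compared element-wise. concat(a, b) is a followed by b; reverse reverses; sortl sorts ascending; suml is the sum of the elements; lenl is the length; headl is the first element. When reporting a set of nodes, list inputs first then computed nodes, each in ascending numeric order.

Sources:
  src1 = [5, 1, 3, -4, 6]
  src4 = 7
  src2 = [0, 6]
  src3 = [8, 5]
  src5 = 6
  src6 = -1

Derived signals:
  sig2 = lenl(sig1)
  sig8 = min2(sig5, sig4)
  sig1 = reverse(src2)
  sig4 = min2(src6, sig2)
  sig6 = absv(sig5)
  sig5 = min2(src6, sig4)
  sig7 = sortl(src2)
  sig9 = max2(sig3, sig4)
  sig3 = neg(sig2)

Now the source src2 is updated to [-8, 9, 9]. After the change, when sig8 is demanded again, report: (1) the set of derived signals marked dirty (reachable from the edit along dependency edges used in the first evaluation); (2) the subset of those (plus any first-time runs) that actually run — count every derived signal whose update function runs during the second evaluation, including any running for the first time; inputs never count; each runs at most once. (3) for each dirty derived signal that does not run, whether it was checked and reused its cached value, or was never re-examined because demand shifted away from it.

Initial pass — values computed on the first demand:
  sig1 = reverse([0, 6]) = [6, 0]
  sig2 = lenl([6, 0]) = 2
  sig4 = min2(-1, 2) = -1
  sig5 = min2(-1, -1) = -1
  sig8 = min2(-1, -1) = -1

Second demand — change propagation:
  sig1: re-runs because src2 [0, 6]->[-8, 9, 9]; new result [9, 9, -8].
  sig2: re-runs because sig1 [6, 0]->[9, 9, -8]; new result 3.
  sig4: re-runs because sig2 2->3; new result -1 (unchanged).
  sig5: re-examined; everything it read last time is the same (src6 unchanged, sig4 unchanged) — cache -1 kept, no run.
  sig8: re-examined; everything it read last time is the same (sig5 unchanged, sig4 unchanged) — cache -1 kept, no run.

The important point: sig4 recomputes to an identical value, and the output ends up unchanged.

Dirty set: sig1, sig2, sig4, sig5, sig8.
Run set: sig1, sig2, sig4 (3 run).
Re-examined without running (cache reused): sig5, sig8.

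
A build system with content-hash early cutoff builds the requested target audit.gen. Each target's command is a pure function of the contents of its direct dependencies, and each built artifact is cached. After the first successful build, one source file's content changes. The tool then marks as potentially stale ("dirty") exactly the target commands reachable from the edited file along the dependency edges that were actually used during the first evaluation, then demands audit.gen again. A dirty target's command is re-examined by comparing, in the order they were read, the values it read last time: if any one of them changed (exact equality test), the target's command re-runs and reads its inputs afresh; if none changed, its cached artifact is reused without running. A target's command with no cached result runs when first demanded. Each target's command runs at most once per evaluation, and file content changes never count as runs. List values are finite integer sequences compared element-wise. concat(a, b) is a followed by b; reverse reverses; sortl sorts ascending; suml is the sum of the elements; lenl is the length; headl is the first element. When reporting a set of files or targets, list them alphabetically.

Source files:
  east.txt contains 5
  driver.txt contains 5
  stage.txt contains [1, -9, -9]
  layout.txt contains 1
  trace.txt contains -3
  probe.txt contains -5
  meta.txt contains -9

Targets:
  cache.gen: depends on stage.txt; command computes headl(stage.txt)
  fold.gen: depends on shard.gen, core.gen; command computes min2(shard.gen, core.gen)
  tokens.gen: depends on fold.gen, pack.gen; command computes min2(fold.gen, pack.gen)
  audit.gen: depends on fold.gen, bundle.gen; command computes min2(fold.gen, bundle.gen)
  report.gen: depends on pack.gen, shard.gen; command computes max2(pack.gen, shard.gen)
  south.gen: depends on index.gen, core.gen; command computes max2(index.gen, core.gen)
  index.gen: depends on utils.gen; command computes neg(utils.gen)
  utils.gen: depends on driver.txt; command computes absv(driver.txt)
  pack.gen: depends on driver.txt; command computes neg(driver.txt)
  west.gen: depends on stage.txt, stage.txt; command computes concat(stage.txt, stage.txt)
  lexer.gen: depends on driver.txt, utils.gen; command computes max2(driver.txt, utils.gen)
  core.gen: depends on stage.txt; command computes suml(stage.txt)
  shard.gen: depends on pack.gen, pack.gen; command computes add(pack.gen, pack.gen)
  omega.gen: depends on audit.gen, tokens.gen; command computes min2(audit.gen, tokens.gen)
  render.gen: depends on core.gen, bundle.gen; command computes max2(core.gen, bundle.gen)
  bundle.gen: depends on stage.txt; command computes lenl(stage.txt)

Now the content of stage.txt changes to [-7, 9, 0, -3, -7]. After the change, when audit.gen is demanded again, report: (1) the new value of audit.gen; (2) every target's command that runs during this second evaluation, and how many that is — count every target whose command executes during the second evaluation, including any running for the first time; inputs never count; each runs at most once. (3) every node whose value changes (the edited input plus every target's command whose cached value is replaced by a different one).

First evaluation (everything demanded from the output):
  bundle.gen = lenl([1, -9, -9]) = 3
  core.gen = suml([1, -9, -9]) = -17
  pack.gen = neg(5) = -5
  shard.gen = add(-5, -5) = -10
  fold.gen = min2(-10, -17) = -17
  audit.gen = min2(-17, 3) = -17

Propagation after the edit:
  bundle.gen: runs — stage.txt [1, -9, -9]->[-7, 9, 0, -3, -7]; result 5.
  core.gen: runs — stage.txt [1, -9, -9]->[-7, 9, 0, -3, -7]; result -8.
  fold.gen: runs — core.gen -17->-8; result -10.
  audit.gen: runs — fold.gen -17->-10; bundle.gen 3->5; result -10.

New value of audit.gen: -10.
Target commands that run: audit.gen, bundle.gen, core.gen, fold.gen — 4 in total.
Values that change: audit.gen, bundle.gen, core.gen, fold.gen, stage.txt.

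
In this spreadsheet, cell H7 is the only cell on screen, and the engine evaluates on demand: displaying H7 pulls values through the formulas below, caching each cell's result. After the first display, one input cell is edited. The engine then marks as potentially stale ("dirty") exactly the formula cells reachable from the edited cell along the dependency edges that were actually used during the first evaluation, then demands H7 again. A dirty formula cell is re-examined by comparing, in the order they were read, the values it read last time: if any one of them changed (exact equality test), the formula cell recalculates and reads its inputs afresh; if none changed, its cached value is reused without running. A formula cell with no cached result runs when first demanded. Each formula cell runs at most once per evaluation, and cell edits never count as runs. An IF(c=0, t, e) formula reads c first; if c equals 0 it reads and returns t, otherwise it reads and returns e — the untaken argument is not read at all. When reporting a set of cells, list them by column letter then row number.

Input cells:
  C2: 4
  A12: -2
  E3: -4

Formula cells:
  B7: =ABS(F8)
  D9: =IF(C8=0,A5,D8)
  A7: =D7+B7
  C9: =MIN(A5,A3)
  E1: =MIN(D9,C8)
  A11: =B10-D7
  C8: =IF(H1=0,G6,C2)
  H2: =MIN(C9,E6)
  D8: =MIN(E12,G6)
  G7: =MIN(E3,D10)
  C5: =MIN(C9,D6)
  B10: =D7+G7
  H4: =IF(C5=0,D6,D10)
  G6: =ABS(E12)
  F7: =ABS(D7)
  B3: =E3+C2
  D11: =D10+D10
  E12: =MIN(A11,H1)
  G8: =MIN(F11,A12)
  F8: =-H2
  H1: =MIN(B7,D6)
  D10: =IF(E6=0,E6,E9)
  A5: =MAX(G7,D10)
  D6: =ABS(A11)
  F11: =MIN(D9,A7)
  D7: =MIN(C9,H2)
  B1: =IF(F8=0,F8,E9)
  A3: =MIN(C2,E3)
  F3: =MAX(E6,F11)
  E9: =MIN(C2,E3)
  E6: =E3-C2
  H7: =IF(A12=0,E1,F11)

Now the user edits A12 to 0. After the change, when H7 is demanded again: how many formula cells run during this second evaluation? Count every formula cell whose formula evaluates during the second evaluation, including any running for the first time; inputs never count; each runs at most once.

Run set: E1, H7 (2 run).
The important point: the flipped condition pulls in fresh nodes; E1 runs for the first time.

Initial pass — values computed on the first demand:
  A3 = MIN(4, -4) = -4
  E6 = -4 - 4 = -8
  E9 = MIN(4, -4) = -4
  D10 = IF(E6=0: E6=-8 -> else branch E9) = -4
  G7 = MIN(-4, -4) = -4
  A5 = MAX(-4, -4) = -4
  C9 = MIN(-4, -4) = -4
  H2 = MIN(-4, -8) = -8
  D7 = MIN(-4, -8) = -8
  B10 = -8 + -4 = -12
  A11 = -12 - -8 = -4
  D6 = ABS(-4) = 4
  F8 = -(-8) = 8
  B7 = ABS(8) = 8
  A7 = -8 + 8 = 0
  H1 = MIN(8, 4) = 4
  E12 = MIN(-4, 4) = -4
  G6 = ABS(-4) = 4
  C8 = IF(H1=0: H1=4 -> else branch C2) = 4
  D8 = MIN(-4, 4) = -4
  D9 = IF(C8=0: C8=4 -> else branch D8) = -4
  F11 = MIN(-4, 0) = -4
  H7 = IF(A12=0: A12=-2 -> else branch F11) = -4

Second demand — change propagation:
  E1: newly demanded (no cache) — executes and yields -4.
  H7: re-runs because A12 -2->0; new result -4 (unchanged).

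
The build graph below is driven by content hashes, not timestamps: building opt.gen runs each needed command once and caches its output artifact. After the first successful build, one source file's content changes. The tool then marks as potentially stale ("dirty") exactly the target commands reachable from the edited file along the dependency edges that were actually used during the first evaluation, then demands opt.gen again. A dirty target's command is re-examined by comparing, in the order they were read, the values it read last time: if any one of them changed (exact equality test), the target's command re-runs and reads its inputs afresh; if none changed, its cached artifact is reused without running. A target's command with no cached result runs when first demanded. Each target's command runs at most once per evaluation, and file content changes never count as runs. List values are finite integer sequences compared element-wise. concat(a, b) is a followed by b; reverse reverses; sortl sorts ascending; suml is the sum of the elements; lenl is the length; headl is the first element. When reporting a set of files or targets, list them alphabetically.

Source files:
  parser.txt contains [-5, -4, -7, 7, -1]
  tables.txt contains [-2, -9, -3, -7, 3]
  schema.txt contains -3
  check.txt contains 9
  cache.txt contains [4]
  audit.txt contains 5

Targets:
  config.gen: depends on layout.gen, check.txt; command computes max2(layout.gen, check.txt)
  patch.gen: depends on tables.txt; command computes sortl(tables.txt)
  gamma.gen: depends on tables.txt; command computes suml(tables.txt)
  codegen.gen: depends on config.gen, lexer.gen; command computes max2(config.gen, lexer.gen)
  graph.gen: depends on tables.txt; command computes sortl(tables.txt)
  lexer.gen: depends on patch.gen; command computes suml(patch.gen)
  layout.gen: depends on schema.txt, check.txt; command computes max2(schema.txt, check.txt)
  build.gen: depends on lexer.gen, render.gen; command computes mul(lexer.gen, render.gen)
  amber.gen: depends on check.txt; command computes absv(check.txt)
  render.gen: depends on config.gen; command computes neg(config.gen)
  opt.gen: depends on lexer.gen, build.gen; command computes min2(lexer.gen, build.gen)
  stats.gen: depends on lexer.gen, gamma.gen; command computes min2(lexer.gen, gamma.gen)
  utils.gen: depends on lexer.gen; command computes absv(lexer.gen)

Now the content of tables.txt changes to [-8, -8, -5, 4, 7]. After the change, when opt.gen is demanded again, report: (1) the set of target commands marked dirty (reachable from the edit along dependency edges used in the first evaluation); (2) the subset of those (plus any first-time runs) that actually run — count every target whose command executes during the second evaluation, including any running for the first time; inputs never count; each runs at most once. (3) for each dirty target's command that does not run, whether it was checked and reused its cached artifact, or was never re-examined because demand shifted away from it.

Dirty set: build.gen, lexer.gen, opt.gen, patch.gen.
Run set: build.gen, lexer.gen, opt.gen, patch.gen (4 run).
All dirty target commands ended up running.

Initial pass — values computed on the first demand:
  layout.gen = max2(-3, 9) = 9
  config.gen = max2(9, 9) = 9
  patch.gen = sortl([-2, -9, -3, -7, 3]) = [-9, -7, -3, -2, 3]
  lexer.gen = suml([-9, -7, -3, -2, 3]) = -18
  render.gen = neg(9) = -9
  build.gen = mul(-18, -9) = 162
  opt.gen = min2(-18, 162) = -18

Second demand — change propagation:
  patch.gen: re-runs because tables.txt [-2, -9, -3, -7, 3]->[-8, -8, -5, 4, 7]; new result [-8, -8, -5, 4, 7].
  lexer.gen: re-runs because patch.gen [-9, -7, -3, -2, 3]->[-8, -8, -5, 4, 7]; new result -10.
  build.gen: re-runs because lexer.gen -18->-10; new result 90.
  opt.gen: re-runs because lexer.gen -18->-10; build.gen 162->90; new result -10.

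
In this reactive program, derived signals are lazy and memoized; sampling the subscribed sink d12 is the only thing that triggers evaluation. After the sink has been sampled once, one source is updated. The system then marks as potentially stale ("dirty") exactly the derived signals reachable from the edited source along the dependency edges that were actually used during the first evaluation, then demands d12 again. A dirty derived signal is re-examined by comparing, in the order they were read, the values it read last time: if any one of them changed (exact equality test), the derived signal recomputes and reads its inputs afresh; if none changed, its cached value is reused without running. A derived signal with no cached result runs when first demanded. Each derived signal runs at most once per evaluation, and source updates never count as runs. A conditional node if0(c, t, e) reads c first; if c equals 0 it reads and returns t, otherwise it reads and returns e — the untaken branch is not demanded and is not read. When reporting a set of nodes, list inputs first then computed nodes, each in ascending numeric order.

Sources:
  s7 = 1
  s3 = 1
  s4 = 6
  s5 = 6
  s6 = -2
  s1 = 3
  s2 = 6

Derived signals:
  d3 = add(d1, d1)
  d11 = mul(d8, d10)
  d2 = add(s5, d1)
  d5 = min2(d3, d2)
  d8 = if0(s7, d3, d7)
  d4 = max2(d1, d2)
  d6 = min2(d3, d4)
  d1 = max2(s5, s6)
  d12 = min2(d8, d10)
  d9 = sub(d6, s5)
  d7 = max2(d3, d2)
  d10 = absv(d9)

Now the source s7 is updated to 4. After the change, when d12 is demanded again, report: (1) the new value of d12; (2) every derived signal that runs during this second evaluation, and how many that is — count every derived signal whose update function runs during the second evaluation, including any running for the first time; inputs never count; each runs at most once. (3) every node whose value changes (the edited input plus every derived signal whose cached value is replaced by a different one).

First demand of the output computes:
  d1 = max2(6, -2) = 6
  d2 = add(6, 6) = 12
  d3 = add(6, 6) = 12
  d4 = max2(6, 12) = 12
  d6 = min2(12, 12) = 12
  d7 = max2(12, 12) = 12
  d8 = if0(s7=1 -> else branch d7) = 12
  d9 = sub(12, 6) = 6
  d10 = absv(6) = 6
  d12 = min2(12, 6) = 6

After the edit, cleaning proceeds:
  d8: a read changed (s7 1->4) — executes, giving 12 — identical to its old value.
  d12: dirty, but its reads are unchanged (d8 unchanged, d10 unchanged); cached 6 stands.

Note the absorption at d8: it re-runs yet its value is the same, leaving the output's value untouched.

Demanding d12 again yields 6.
1 derived signals run: d8.
The nodes whose values change: s7.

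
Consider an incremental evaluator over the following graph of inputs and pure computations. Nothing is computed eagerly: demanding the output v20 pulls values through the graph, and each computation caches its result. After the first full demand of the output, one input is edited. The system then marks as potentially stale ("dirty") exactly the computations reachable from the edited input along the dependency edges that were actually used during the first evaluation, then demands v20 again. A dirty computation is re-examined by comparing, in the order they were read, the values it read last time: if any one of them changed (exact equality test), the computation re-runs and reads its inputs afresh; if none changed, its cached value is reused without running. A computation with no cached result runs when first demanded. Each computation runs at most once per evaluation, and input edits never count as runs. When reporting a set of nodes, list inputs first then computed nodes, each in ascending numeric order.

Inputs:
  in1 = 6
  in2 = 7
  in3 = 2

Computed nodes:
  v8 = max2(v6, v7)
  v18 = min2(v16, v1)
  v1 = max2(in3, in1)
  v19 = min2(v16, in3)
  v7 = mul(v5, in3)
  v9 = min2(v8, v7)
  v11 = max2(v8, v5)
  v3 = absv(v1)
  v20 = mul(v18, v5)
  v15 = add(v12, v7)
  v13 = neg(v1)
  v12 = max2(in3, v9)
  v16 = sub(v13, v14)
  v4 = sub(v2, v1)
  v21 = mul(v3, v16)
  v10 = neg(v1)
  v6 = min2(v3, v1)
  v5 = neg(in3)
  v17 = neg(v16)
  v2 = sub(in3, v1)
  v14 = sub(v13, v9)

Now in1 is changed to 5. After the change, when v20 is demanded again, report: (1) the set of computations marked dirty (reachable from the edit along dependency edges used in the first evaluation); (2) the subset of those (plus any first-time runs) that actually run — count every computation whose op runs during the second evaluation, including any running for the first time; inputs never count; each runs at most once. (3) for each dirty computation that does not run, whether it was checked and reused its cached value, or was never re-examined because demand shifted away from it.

Initial pass — values computed on the first demand:
  v1 = max2(2, 6) = 6
  v3 = absv(6) = 6
  v5 = neg(2) = -2
  v6 = min2(6, 6) = 6
  v7 = mul(-2, 2) = -4
  v8 = max2(6, -4) = 6
  v9 = min2(6, -4) = -4
  v13 = neg(6) = -6
  v14 = sub(-6, -4) = -2
  v16 = sub(-6, -2) = -4
  v18 = min2(-4, 6) = -4
  v20 = mul(-4, -2) = 8

Second demand — change propagation:
  v1: re-runs because in1 6->5; new result 5.
  v3: re-runs because v1 6->5; new result 5.
  v6: re-runs because v3 6->5; v1 6->5; new result 5.
  v8: re-runs because v6 6->5; new result 5.
  v9: re-runs because v8 6->5; new result -4 (unchanged).
  v13: re-runs because v1 6->5; new result -5.
  v14: re-runs because v13 -6->-5; new result -1.
  v16: re-runs because v13 -6->-5; v14 -2->-1; new result -4 (unchanged).
  v18: re-runs because v1 6->5; new result -4 (unchanged).
  v20: re-examined; everything it read last time is the same (v18 unchanged, v5 unchanged) — cache 8 kept, no run.

The important point: at v20 every value read last time is unchanged, so the dirty flag clears without a run.

Dirty set: v1, v3, v6, v8, v9, v13, v14, v16, v18, v20.
Run set: v1, v3, v6, v8, v9, v13, v14, v16, v18 (9 run).
Re-examined without running (cache reused): v20.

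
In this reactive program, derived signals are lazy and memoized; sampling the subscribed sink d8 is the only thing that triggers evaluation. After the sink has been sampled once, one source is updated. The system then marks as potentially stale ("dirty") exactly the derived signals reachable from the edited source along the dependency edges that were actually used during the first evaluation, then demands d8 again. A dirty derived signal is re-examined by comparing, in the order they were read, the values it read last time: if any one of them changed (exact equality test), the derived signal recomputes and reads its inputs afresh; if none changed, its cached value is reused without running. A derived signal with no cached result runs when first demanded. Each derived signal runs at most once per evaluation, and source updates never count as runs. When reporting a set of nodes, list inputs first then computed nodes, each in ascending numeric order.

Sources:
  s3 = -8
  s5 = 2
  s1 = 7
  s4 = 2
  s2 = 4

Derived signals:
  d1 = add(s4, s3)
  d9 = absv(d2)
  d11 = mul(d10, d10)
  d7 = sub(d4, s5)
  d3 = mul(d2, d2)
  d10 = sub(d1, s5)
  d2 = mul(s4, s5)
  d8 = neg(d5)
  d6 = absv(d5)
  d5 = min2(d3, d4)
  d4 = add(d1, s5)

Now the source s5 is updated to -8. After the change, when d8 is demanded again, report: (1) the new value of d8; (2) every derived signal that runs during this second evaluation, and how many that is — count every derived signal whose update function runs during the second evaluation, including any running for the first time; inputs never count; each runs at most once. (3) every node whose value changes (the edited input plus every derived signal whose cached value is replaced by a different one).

Demanding d8 again yields 14.
5 derived signals run: d2, d3, d4, d5, d8.
The nodes whose values change: s5, d2, d3, d4, d5, d8.

First demand of the output computes:
  d1 = add(2, -8) = -6
  d2 = mul(2, 2) = 4
  d3 = mul(4, 4) = 16
  d4 = add(-6, 2) = -4
  d5 = min2(16, -4) = -4
  d8 = neg(-4) = 4

After the edit, cleaning proceeds:
  d2: a read changed (s5 2->-8) — executes, giving -16.
  d3: a read changed (d2 4->-16; d2 4->-16) — executes, giving 256.
  d4: a read changed (s5 2->-8) — executes, giving -14.
  d5: a read changed (d3 16->256; d4 -4->-14) — executes, giving -14.
  d8: a read changed (d5 -4->-14) — executes, giving 14.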